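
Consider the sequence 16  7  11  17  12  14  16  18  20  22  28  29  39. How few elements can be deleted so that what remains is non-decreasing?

2

Fewest deletions = n − (longest non-decreasing subsequence).
Patience tails:
16 → extends → [16]
7 → replaces 16 → [7]
11 → extends → [7, 11]
17 → extends → [7, 11, 17]
12 → replaces 17 → [7, 11, 12]
14 → extends → [7, 11, 12, 14]
16 → extends → [7, 11, 12, 14, 16]
18 → extends → [7, 11, 12, 14, 16, 18]
20 → extends → [7, 11, 12, 14, 16, 18, 20]
22 → extends → [7, 11, 12, 14, 16, 18, 20, 22]
28 → extends → [7, 11, 12, 14, 16, 18, 20, 22, 28]
29 → extends → [7, 11, 12, 14, 16, 18, 20, 22, 28, 29]
39 → extends → [7, 11, 12, 14, 16, 18, 20, 22, 28, 29, 39]
Longest non-decreasing subsequence has length 11, so deletions = 13 − 11 = 2.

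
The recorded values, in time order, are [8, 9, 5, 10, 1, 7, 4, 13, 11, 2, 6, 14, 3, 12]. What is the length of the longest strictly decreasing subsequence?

4

Let dp[i] be the longest strictly decreasing subsequence ending at i:
i:      1  2  3  4  5  6  7  8  9 10 11 12 13 14
a[i]:   8  9  5 10  1  7  4 13 11  2  6 14  3 12
dp:     1  1  2  1  3  2  3  1  2  4  3  1  4  2
Maximum is 4.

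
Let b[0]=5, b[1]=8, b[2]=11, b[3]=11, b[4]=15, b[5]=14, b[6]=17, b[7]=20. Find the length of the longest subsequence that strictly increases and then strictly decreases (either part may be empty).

6

inc[i] = longest strictly increasing subsequence ending at i; dec[i] = longest strictly decreasing subsequence starting at i:
i:      0  1  2  3  4  5  6  7
b[i]:   5  8 11 11 15 14 17 20
inc:    1  2  3  3  4  4  5  6
dec:    1  1  1  1  2  1  1  1
Best peak at i=7 (value 20): inc=6, dec=1, length 6+1−1 = 6.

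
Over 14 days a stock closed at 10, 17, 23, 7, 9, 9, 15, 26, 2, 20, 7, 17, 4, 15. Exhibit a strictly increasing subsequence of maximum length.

Patience tails give the LIS length; then backtrack through the dp parents:
10 → extends → [10]
17 → extends → [10, 17]
23 → extends → [10, 17, 23]
7 → replaces 10 → [7, 17, 23]
9 → replaces 17 → [7, 9, 23]
9 → already a tail → [7, 9, 23]
15 → replaces 23 → [7, 9, 15]
26 → extends → [7, 9, 15, 26]
2 → replaces 7 → [2, 9, 15, 26]
20 → replaces 26 → [2, 9, 15, 20]
7 → replaces 9 → [2, 7, 15, 20]
17 → replaces 20 → [2, 7, 15, 17]
4 → replaces 7 → [2, 4, 15, 17]
15 → already a tail → [2, 4, 15, 17]
Length 4; one witness is 10, 17, 23, 26.

10, 17, 23, 26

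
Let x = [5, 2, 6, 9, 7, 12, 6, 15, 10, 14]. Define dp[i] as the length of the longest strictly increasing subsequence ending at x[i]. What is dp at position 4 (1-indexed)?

3

dp[i] = 1 + max{dp[j] : j<i, x[j]<x[i]} (or 1 if no such j):
i:      1  2  3  4  5  6  7  8  9 10
x[i]:   5  2  6  9  7 12  6 15 10 14
dp:     1  1  2  3  3  4  2  5  4  5
At index 4 the value is 3.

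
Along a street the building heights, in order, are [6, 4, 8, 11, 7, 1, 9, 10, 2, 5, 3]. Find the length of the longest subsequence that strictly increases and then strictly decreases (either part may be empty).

inc[i] = longest strictly increasing subsequence ending at i; dec[i] = longest strictly decreasing subsequence starting at i:
i:      1  2  3  4  5  6  7  8  9 10 11
a[i]:   6  4  8 11  7  1  9 10  2  5  3
inc:    1  1  2  3  2  1  3  4  2  3  3
dec:    3  2  4  4  3  1  3  3  1  2  1
Best peak at i=4 (value 11): inc=3, dec=4, length 3+4−1 = 6.

6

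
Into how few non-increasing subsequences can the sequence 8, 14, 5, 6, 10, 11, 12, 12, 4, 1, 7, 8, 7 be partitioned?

Place each on the leftmost legal pile:
8 → new pile 1 (tops now [8])
14 → new pile 2 (tops now [8, 14])
5 → pile 1 (tops now [5, 14])
6 → pile 2 (tops now [5, 6])
10 → new pile 3 (tops now [5, 6, 10])
11 → new pile 4 (tops now [5, 6, 10, 11])
12 → new pile 5 (tops now [5, 6, 10, 11, 12])
12 → pile 5 (tops now [5, 6, 10, 11, 12])
4 → pile 1 (tops now [4, 6, 10, 11, 12])
1 → pile 1 (tops now [1, 6, 10, 11, 12])
7 → pile 3 (tops now [1, 6, 7, 11, 12])
8 → pile 4 (tops now [1, 6, 7, 8, 12])
7 → pile 3 (tops now [1, 6, 7, 8, 12])
Five piles.

5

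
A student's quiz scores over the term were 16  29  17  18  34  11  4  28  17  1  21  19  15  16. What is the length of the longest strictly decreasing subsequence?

Let dp[i] be the longest strictly decreasing subsequence ending at i:
i:      1  2  3  4  5  6  7  8  9 10 11 12 13 14
a[i]:  16 29 17 18 34 11  4 28 17  1 21 19 15 16
dp:     1  1  2  2  1  3  4  2  3  5  3  4  5  5
Maximum is 5.

5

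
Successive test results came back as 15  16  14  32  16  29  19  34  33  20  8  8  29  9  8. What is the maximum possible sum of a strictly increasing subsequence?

Let S[i] be the best sum of a strictly increasing subsequence ending at i:
i:      1  2  3  4  5  6  7  8  9 10 11 12 13 14 15
a[i]:  15 16 14 32 16 29 19 34 33 20  8  8 29  9  8
S:     15 31 14 63 31 60 50 97 96 70  8  8 99 17  8
Maximum is 99 (e.g. 15 + 16 + 19 + 20 + 29).

99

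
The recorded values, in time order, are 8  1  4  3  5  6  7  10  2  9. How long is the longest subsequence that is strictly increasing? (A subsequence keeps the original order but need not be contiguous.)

6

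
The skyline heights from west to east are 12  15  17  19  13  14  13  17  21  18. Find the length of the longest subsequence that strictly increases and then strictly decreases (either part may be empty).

inc[i] = longest strictly increasing subsequence ending at i; dec[i] = longest strictly decreasing subsequence starting at i:
i:      1  2  3  4  5  6  7  8  9 10
a[i]:  12 15 17 19 13 14 13 17 21 18
inc:    1  2  3  4  2  3  2  4  5  5
dec:    1  3  3  3  1  2  1  1  2  1
Best peak at i=4 (value 19): inc=4, dec=3, length 4+3−1 = 6.

6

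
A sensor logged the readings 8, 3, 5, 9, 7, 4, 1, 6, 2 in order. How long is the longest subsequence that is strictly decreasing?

4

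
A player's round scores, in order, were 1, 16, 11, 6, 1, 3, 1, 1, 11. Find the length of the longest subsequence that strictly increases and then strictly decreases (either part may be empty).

inc[i] = longest strictly increasing subsequence ending at i; dec[i] = longest strictly decreasing subsequence starting at i:
i:      1  2  3  4  5  6  7  8  9
a[i]:   1 16 11  6  1  3  1  1 11
inc:    1  2  2  2  1  2  1  1  3
dec:    1  5  4  3  1  2  1  1  1
Best peak at i=2 (value 16): inc=2, dec=5, length 2+5−1 = 6.

6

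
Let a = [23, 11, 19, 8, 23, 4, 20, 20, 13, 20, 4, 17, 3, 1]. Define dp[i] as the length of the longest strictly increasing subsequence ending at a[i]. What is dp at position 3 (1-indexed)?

2

dp[i] = 1 + max{dp[j] : j<i, a[j]<a[i]} (or 1 if no such j):
i:      1  2  3  4  5  6  7  8  9 10 11 12 13 14
a[i]:  23 11 19  8 23  4 20 20 13 20  4 17  3  1
dp:     1  1  2  1  3  1  3  3  2  3  1  3  1  1
At index 3 the value is 2.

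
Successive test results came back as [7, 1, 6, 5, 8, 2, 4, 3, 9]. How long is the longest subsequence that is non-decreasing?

4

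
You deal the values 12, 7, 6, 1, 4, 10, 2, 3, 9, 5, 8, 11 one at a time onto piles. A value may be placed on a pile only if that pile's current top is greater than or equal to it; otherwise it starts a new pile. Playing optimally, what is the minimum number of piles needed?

Place each on the leftmost legal pile:
12 → new pile 1 (tops now [12])
7 → pile 1 (tops now [7])
6 → pile 1 (tops now [6])
1 → pile 1 (tops now [1])
4 → new pile 2 (tops now [1, 4])
10 → new pile 3 (tops now [1, 4, 10])
2 → pile 2 (tops now [1, 2, 10])
3 → pile 3 (tops now [1, 2, 3])
9 → new pile 4 (tops now [1, 2, 3, 9])
5 → pile 4 (tops now [1, 2, 3, 5])
8 → new pile 5 (tops now [1, 2, 3, 5, 8])
11 → new pile 6 (tops now [1, 2, 3, 5, 8, 11])
Six piles.

6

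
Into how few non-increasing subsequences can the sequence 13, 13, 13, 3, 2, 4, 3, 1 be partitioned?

Place each on the leftmost legal pile:
13 → new pile 1 (tops now [13])
13 → pile 1 (tops now [13])
13 → pile 1 (tops now [13])
3 → pile 1 (tops now [3])
2 → pile 1 (tops now [2])
4 → new pile 2 (tops now [2, 4])
3 → pile 2 (tops now [2, 3])
1 → pile 1 (tops now [1, 3])
Two piles.

2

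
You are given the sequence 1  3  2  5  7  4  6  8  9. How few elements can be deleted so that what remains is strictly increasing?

3

Fewest deletions = n − (longest strictly increasing subsequence).
i:     1 2 3 4 5 6 7 8 9
a[i]:  1 3 2 5 7 4 6 8 9
dp:    1 2 2 3 4 3 4 5 6
max dp = 6, so deletions = 9 − 6 = 3.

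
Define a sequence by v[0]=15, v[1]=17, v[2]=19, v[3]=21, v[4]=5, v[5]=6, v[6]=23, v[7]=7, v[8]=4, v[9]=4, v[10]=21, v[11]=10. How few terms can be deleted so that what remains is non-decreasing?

Fewest deletions = n − (longest non-decreasing subsequence).
i:      0  1  2  3  4  5  6  7  8  9 10 11
v[i]:  15 17 19 21  5  6 23  7  4  4 21 10
dp:     1  2  3  4  1  2  5  3  1  2  5  4
max dp = 5, so deletions = 12 − 5 = 7.

7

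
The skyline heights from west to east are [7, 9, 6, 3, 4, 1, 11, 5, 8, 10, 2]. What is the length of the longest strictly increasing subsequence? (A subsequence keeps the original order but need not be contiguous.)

5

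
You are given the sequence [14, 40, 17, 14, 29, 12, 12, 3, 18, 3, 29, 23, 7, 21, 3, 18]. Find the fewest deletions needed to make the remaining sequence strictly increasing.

Fewest deletions = n − (longest strictly increasing subsequence).
Patience tails:
14 → extends → [14]
40 → extends → [14, 40]
17 → replaces 40 → [14, 17]
14 → already a tail → [14, 17]
29 → extends → [14, 17, 29]
12 → replaces 14 → [12, 17, 29]
12 → already a tail → [12, 17, 29]
3 → replaces 12 → [3, 17, 29]
18 → replaces 29 → [3, 17, 18]
3 → already a tail → [3, 17, 18]
29 → extends → [3, 17, 18, 29]
23 → replaces 29 → [3, 17, 18, 23]
7 → replaces 17 → [3, 7, 18, 23]
21 → replaces 23 → [3, 7, 18, 21]
3 → already a tail → [3, 7, 18, 21]
18 → already a tail → [3, 7, 18, 21]
Longest strictly increasing subsequence has length 4, so deletions = 16 − 4 = 12.

12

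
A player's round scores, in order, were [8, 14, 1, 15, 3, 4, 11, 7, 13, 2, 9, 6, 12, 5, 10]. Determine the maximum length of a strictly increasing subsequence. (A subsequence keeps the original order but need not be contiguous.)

6

Track the smallest tail for each achievable length (strict):
8 → extends → [8]
14 → extends → [8, 14]
1 → replaces 8 → [1, 14]
15 → extends → [1, 14, 15]
3 → replaces 14 → [1, 3, 15]
4 → replaces 15 → [1, 3, 4]
11 → extends → [1, 3, 4, 11]
7 → replaces 11 → [1, 3, 4, 7]
13 → extends → [1, 3, 4, 7, 13]
2 → replaces 3 → [1, 2, 4, 7, 13]
9 → replaces 13 → [1, 2, 4, 7, 9]
6 → replaces 7 → [1, 2, 4, 6, 9]
12 → extends → [1, 2, 4, 6, 9, 12]
5 → replaces 6 → [1, 2, 4, 5, 9, 12]
10 → replaces 12 → [1, 2, 4, 5, 9, 10]
Six tails, so the longest strictly increasing subsequence has length 6 (e.g. 1, 3, 4, 7, 9, 12).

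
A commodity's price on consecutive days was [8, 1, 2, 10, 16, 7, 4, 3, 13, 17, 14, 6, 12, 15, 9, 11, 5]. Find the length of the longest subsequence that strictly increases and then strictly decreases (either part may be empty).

9

inc[i] = longest strictly increasing subsequence ending at i; dec[i] = longest strictly decreasing subsequence starting at i:
i:      1  2  3  4  5  6  7  8  9 10 11 12 13 14 15 16 17
a[i]:   8  1  2 10 16  7  4  3 13 17 14  6 12 15  9 11  5
inc:    1  1  2  3  4  3  3  3  4  5  5  4  5  6  5  6  4
dec:    4  1  1  4  5  3  2  1  4  5  4  2  3  3  2  2  1
Best peak at i=10 (value 17): inc=5, dec=5, length 5+5−1 = 9.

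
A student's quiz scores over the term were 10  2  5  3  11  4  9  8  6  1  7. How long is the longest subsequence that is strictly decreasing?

5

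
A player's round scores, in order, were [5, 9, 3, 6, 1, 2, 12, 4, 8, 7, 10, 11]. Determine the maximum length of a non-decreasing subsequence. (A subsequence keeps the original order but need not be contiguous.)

6

Let dp[i] be the length of the longest such subsequence ending at index i:
i:      1  2  3  4  5  6  7  8  9 10 11 12
a[i]:   5  9  3  6  1  2 12  4  8  7 10 11
dp:     1  2  1  2  1  2  3  3  4  4  5  6
Maximum dp value is 6.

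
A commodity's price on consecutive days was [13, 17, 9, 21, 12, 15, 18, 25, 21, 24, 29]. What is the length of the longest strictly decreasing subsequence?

2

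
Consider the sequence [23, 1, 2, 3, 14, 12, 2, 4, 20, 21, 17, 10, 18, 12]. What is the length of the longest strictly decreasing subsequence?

Let dp[i] be the longest strictly decreasing subsequence ending at i:
i:      1  2  3  4  5  6  7  8  9 10 11 12 13 14
a[i]:  23  1  2  3 14 12  2  4 20 21 17 10 18 12
dp:     1  2  2  2  2  3  4  4  2  2  3  4  3  4
Maximum is 4.

4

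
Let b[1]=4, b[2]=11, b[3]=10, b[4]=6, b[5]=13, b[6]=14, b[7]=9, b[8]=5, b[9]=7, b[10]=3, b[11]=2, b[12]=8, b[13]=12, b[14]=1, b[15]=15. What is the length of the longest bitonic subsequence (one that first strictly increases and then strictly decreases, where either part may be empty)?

9

inc[i] = longest strictly increasing subsequence ending at i; dec[i] = longest strictly decreasing subsequence starting at i:
i:      1  2  3  4  5  6  7  8  9 10 11 12 13 14 15
b[i]:   4 11 10  6 13 14  9  5  7  3  2  8 12  1 15
inc:    1  2  2  2  3  4  3  2  3  1  1  4  5  1  6
dec:    4  7  6  5  6  6  5  4  4  3  2  2  2  1  1
Best peak at i=6 (value 14): inc=4, dec=6, length 4+6−1 = 9.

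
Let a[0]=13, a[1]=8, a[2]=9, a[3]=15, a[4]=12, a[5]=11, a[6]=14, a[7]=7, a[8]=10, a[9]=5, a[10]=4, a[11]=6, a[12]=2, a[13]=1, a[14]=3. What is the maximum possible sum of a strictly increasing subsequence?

43

Let S[i] be the best sum of a strictly increasing subsequence ending at i:
i:      0  1  2  3  4  5  6  7  8  9 10 11 12 13 14
a[i]:  13  8  9 15 12 11 14  7 10  5  4  6  2  1  3
S:     13  8 17 32 29 28 43  7 27  5  4 11  2  1  5
Maximum is 43 (e.g. 8 + 9 + 12 + 14).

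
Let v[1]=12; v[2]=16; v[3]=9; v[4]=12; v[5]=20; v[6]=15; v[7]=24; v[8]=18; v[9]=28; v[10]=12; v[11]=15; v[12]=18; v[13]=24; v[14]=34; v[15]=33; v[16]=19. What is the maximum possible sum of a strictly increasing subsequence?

134

Let S[i] be the best sum of a strictly increasing subsequence ending at i:
i:       1   2   3   4   5   6   7   8   9  10  11  12  13  14  15  16
v[i]:   12  16   9  12  20  15  24  18  28  12  15  18  24  34  33  19
S:      12  28   9  21  48  36  72  54 100  21  36  54  78 134 133  73
Maximum is 134 (e.g. 12 + 16 + 20 + 24 + 28 + 34).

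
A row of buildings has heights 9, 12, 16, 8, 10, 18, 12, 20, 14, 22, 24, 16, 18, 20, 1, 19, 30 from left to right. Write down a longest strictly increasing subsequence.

Patience tails give the LIS length; then backtrack through the dp parents:
9 → extends → [9]
12 → extends → [9, 12]
16 → extends → [9, 12, 16]
8 → replaces 9 → [8, 12, 16]
10 → replaces 12 → [8, 10, 16]
18 → extends → [8, 10, 16, 18]
12 → replaces 16 → [8, 10, 12, 18]
20 → extends → [8, 10, 12, 18, 20]
14 → replaces 18 → [8, 10, 12, 14, 20]
22 → extends → [8, 10, 12, 14, 20, 22]
24 → extends → [8, 10, 12, 14, 20, 22, 24]
16 → replaces 20 → [8, 10, 12, 14, 16, 22, 24]
18 → replaces 22 → [8, 10, 12, 14, 16, 18, 24]
20 → replaces 24 → [8, 10, 12, 14, 16, 18, 20]
1 → replaces 8 → [1, 10, 12, 14, 16, 18, 20]
19 → replaces 20 → [1, 10, 12, 14, 16, 18, 19]
30 → extends → [1, 10, 12, 14, 16, 18, 19, 30]
Length 8; one witness is 9, 12, 16, 18, 20, 22, 24, 30.

9, 12, 16, 18, 20, 22, 24, 30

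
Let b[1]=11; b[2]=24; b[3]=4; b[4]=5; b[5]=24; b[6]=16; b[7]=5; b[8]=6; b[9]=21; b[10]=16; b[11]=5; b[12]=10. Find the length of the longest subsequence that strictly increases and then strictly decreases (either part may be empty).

6

inc[i] = longest strictly increasing subsequence ending at i; dec[i] = longest strictly decreasing subsequence starting at i:
i:      1  2  3  4  5  6  7  8  9 10 11 12
b[i]:  11 24  4  5 24 16  5  6 21 16  5 10
inc:    1  2  1  2  3  3  2  3  4  4  2  4
dec:    3  4  1  1  4  3  1  2  3  2  1  1
Best peak at i=5 (value 24): inc=3, dec=4, length 3+4−1 = 6.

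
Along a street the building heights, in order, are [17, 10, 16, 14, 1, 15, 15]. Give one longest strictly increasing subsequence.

Patience tails give the LIS length; then backtrack through the dp parents:
17 → extends → [17]
10 → replaces 17 → [10]
16 → extends → [10, 16]
14 → replaces 16 → [10, 14]
1 → replaces 10 → [1, 14]
15 → extends → [1, 14, 15]
15 → already a tail → [1, 14, 15]
Length 3; one witness is 10, 14, 15.

10, 14, 15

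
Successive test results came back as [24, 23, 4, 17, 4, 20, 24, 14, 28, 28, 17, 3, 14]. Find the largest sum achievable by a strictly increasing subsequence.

Let S[i] be the best sum of a strictly increasing subsequence ending at i:
i:      1  2  3  4  5  6  7  8  9 10 11 12 13
a[i]:  24 23  4 17  4 20 24 14 28 28 17  3 14
S:     24 23  4 21  4 41 65 18 93 93 35  3 18
Maximum is 93 (e.g. 4 + 17 + 20 + 24 + 28).

93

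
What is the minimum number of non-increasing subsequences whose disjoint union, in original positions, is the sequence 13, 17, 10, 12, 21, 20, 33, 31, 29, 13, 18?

The minimum number of non-increasing subsequences covering a sequence equals the length of its longest strictly increasing subsequence.
LIS length is 4 (e.g. 13, 17, 21, 33), so 4 piles are needed.

4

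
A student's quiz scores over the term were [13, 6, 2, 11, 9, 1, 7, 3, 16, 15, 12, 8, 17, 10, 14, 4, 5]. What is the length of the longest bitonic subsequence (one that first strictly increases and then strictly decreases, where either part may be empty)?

7

inc[i] = longest strictly increasing subsequence ending at i; dec[i] = longest strictly decreasing subsequence starting at i:
i:      1  2  3  4  5  6  7  8  9 10 11 12 13 14 15 16 17
a[i]:  13  6  2 11  9  1  7  3 16 15 12  8 17 10 14  4  5
inc:    1  1  1  2  2  1  2  2  3  3  3  3  4  4  5  3  4
dec:    5  3  2  4  3  1  2  1  5  4  3  2  3  2  2  1  1
Best peak at i=9 (value 16): inc=3, dec=5, length 3+5−1 = 7.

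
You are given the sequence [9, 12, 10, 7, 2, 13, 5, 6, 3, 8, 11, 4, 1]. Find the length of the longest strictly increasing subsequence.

Track the smallest tail for each achievable length (strict):
9 → extends → [9]
12 → extends → [9, 12]
10 → replaces 12 → [9, 10]
7 → replaces 9 → [7, 10]
2 → replaces 7 → [2, 10]
13 → extends → [2, 10, 13]
5 → replaces 10 → [2, 5, 13]
6 → replaces 13 → [2, 5, 6]
3 → replaces 5 → [2, 3, 6]
8 → extends → [2, 3, 6, 8]
11 → extends → [2, 3, 6, 8, 11]
4 → replaces 6 → [2, 3, 4, 8, 11]
1 → replaces 2 → [1, 3, 4, 8, 11]
Five tails, so the longest strictly increasing subsequence has length 5 (e.g. 2, 5, 6, 8, 11).

5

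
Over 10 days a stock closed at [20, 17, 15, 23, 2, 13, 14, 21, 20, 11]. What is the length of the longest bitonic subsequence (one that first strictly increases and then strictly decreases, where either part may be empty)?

inc[i] = longest strictly increasing subsequence ending at i; dec[i] = longest strictly decreasing subsequence starting at i:
i:      1  2  3  4  5  6  7  8  9 10
a[i]:  20 17 15 23  2 13 14 21 20 11
inc:    1  1  1  2  1  2  3  4  4  2
dec:    5  4  3  4  1  2  2  3  2  1
Best peak at i=8 (value 21): inc=4, dec=3, length 4+3−1 = 6.

6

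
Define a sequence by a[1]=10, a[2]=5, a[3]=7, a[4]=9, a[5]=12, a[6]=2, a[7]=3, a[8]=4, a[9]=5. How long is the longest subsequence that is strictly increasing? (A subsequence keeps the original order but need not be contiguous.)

4

Track the smallest tail for each achievable length (strict):
10 → extends → [10]
5 → replaces 10 → [5]
7 → extends → [5, 7]
9 → extends → [5, 7, 9]
12 → extends → [5, 7, 9, 12]
2 → replaces 5 → [2, 7, 9, 12]
3 → replaces 7 → [2, 3, 9, 12]
4 → replaces 9 → [2, 3, 4, 12]
5 → replaces 12 → [2, 3, 4, 5]
Four tails, so the longest strictly increasing subsequence has length 4 (e.g. 5, 7, 9, 12).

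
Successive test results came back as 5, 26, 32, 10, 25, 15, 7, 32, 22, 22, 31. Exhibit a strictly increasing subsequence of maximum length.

5, 10, 15, 22, 31

Patience tails give the LIS length; then backtrack through the dp parents:
5 → extends → [5]
26 → extends → [5, 26]
32 → extends → [5, 26, 32]
10 → replaces 26 → [5, 10, 32]
25 → replaces 32 → [5, 10, 25]
15 → replaces 25 → [5, 10, 15]
7 → replaces 10 → [5, 7, 15]
32 → extends → [5, 7, 15, 32]
22 → replaces 32 → [5, 7, 15, 22]
22 → already a tail → [5, 7, 15, 22]
31 → extends → [5, 7, 15, 22, 31]
Length 5; one witness is 5, 10, 15, 22, 31.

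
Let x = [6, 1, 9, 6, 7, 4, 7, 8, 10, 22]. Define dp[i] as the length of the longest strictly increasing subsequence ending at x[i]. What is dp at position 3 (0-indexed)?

dp[i] = 1 + max{dp[j] : j<i, x[j]<x[i]} (or 1 if no such j):
i:      0  1  2  3  4  5  6  7  8  9
x[i]:   6  1  9  6  7  4  7  8 10 22
dp:     1  1  2  2  3  2  3  4  5  6
At index 3 the value is 2.

2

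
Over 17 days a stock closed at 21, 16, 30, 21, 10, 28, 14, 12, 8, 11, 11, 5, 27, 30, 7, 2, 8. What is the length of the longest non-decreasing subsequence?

Let dp[i] be the length of the longest such subsequence ending at index i:
i:      1  2  3  4  5  6  7  8  9 10 11 12 13 14 15 16 17
a[i]:  21 16 30 21 10 28 14 12  8 11 11  5 27 30  7  2  8
dp:     1  1  2  2  1  3  2  2  1  2  3  1  4  5  2  1  3
Maximum dp value is 5.

5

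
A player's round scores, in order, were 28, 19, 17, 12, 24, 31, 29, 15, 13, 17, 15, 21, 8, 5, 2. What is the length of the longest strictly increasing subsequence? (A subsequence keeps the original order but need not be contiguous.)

4

Let dp[i] be the length of the longest such subsequence ending at index i:
i:      1  2  3  4  5  6  7  8  9 10 11 12 13 14 15
a[i]:  28 19 17 12 24 31 29 15 13 17 15 21  8  5  2
dp:     1  1  1  1  2  3  3  2  2  3  3  4  1  1  1
Maximum dp value is 4.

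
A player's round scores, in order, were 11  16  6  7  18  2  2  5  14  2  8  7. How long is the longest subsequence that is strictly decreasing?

4

Let dp[i] be the longest strictly decreasing subsequence ending at i:
i:      1  2  3  4  5  6  7  8  9 10 11 12
a[i]:  11 16  6  7 18  2  2  5 14  2  8  7
dp:     1  1  2  2  1  3  3  3  2  4  3  4
Maximum is 4.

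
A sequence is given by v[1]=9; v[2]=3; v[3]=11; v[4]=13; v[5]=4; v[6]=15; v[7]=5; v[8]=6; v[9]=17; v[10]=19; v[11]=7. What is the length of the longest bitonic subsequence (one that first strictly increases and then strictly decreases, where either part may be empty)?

inc[i] = longest strictly increasing subsequence ending at i; dec[i] = longest strictly decreasing subsequence starting at i:
i:      1  2  3  4  5  6  7  8  9 10 11
v[i]:   9  3 11 13  4 15  5  6 17 19  7
inc:    1  1  2  3  2  4  3  4  5  6  5
dec:    2  1  2  2  1  2  1  1  2  2  1
Best peak at i=10 (value 19): inc=6, dec=2, length 6+2−1 = 7.

7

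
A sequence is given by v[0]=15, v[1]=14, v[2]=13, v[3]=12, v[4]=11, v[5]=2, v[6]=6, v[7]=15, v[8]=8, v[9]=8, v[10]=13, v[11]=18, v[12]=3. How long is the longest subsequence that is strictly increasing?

5

Track the smallest tail for each achievable length (strict):
15 → extends → [15]
14 → replaces 15 → [14]
13 → replaces 14 → [13]
12 → replaces 13 → [12]
11 → replaces 12 → [11]
2 → replaces 11 → [2]
6 → extends → [2, 6]
15 → extends → [2, 6, 15]
8 → replaces 15 → [2, 6, 8]
8 → already a tail → [2, 6, 8]
13 → extends → [2, 6, 8, 13]
18 → extends → [2, 6, 8, 13, 18]
3 → replaces 6 → [2, 3, 8, 13, 18]
Five tails, so the longest strictly increasing subsequence has length 5 (e.g. 2, 6, 8, 13, 18).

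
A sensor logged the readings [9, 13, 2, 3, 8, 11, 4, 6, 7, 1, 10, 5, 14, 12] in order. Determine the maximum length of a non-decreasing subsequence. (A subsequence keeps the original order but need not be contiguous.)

Let dp[i] be the length of the longest such subsequence ending at index i:
i:      1  2  3  4  5  6  7  8  9 10 11 12 13 14
a[i]:   9 13  2  3  8 11  4  6  7  1 10  5 14 12
dp:     1  2  1  2  3  4  3  4  5  1  6  4  7  7
Maximum dp value is 7.

7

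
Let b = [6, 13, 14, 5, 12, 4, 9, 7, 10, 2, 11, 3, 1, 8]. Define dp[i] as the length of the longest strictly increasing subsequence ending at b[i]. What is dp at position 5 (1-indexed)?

dp[i] = 1 + max{dp[j] : j<i, b[j]<b[i]} (or 1 if no such j):
i:      1  2  3  4  5  6  7  8  9 10 11 12 13 14
b[i]:   6 13 14  5 12  4  9  7 10  2 11  3  1  8
dp:     1  2  3  1  2  1  2  2  3  1  4  2  1  3
At index 5 the value is 2.

2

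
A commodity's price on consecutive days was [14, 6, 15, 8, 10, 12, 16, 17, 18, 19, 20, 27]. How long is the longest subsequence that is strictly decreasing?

Let dp[i] be the longest strictly decreasing subsequence ending at i:
i:      1  2  3  4  5  6  7  8  9 10 11 12
a[i]:  14  6 15  8 10 12 16 17 18 19 20 27
dp:     1  2  1  2  2  2  1  1  1  1  1  1
Maximum is 2.

2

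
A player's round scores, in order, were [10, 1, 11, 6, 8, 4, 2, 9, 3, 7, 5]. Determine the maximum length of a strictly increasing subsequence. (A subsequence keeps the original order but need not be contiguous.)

4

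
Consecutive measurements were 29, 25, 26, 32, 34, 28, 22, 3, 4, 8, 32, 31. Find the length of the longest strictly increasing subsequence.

Track the smallest tail for each achievable length (strict):
29 → extends → [29]
25 → replaces 29 → [25]
26 → extends → [25, 26]
32 → extends → [25, 26, 32]
34 → extends → [25, 26, 32, 34]
28 → replaces 32 → [25, 26, 28, 34]
22 → replaces 25 → [22, 26, 28, 34]
3 → replaces 22 → [3, 26, 28, 34]
4 → replaces 26 → [3, 4, 28, 34]
8 → replaces 28 → [3, 4, 8, 34]
32 → replaces 34 → [3, 4, 8, 32]
31 → replaces 32 → [3, 4, 8, 31]
Four tails, so the longest strictly increasing subsequence has length 4 (e.g. 25, 26, 32, 34).

4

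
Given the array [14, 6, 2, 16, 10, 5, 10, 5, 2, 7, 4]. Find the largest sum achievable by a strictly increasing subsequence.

30

Let S[i] be the best sum of a strictly increasing subsequence ending at i:
i:      1  2  3  4  5  6  7  8  9 10 11
a[i]:  14  6  2 16 10  5 10  5  2  7  4
S:     14  6  2 30 16  7 17  7  2 14  6
Maximum is 30 (e.g. 14 + 16).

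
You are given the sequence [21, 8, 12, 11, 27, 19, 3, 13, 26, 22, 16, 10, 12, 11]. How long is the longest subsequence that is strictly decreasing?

Let dp[i] be the longest strictly decreasing subsequence ending at i:
i:      1  2  3  4  5  6  7  8  9 10 11 12 13 14
a[i]:  21  8 12 11 27 19  3 13 26 22 16 10 12 11
dp:     1  2  2  3  1  2  4  3  2  3  4  5  5  6
Maximum is 6.

6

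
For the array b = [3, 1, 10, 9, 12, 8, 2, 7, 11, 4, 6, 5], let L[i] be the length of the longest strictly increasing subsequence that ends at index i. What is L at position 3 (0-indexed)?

dp[i] = 1 + max{dp[j] : j<i, b[j]<b[i]} (or 1 if no such j):
i:      0  1  2  3  4  5  6  7  8  9 10 11
b[i]:   3  1 10  9 12  8  2  7 11  4  6  5
dp:     1  1  2  2  3  2  2  3  4  3  4  4
At index 3 the value is 2.

2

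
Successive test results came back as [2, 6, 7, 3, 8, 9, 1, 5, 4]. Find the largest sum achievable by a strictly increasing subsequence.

Let S[i] be the best sum of a strictly increasing subsequence ending at i:
i:      1  2  3  4  5  6  7  8  9
a[i]:   2  6  7  3  8  9  1  5  4
S:      2  8 15  5 23 32  1 10  9
Maximum is 32 (e.g. 2 + 6 + 7 + 8 + 9).

32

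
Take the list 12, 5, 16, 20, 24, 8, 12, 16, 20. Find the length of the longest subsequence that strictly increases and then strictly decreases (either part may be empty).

5

inc[i] = longest strictly increasing subsequence ending at i; dec[i] = longest strictly decreasing subsequence starting at i:
i:      1  2  3  4  5  6  7  8  9
a[i]:  12  5 16 20 24  8 12 16 20
inc:    1  1  2  3  4  2  3  4  5
dec:    2  1  2  2  2  1  1  1  1
Best peak at i=5 (value 24): inc=4, dec=2, length 4+2−1 = 5.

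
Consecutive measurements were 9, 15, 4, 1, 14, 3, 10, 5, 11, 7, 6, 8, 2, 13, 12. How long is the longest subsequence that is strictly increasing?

Track the smallest tail for each achievable length (strict):
9 → extends → [9]
15 → extends → [9, 15]
4 → replaces 9 → [4, 15]
1 → replaces 4 → [1, 15]
14 → replaces 15 → [1, 14]
3 → replaces 14 → [1, 3]
10 → extends → [1, 3, 10]
5 → replaces 10 → [1, 3, 5]
11 → extends → [1, 3, 5, 11]
7 → replaces 11 → [1, 3, 5, 7]
6 → replaces 7 → [1, 3, 5, 6]
8 → extends → [1, 3, 5, 6, 8]
2 → replaces 3 → [1, 2, 5, 6, 8]
13 → extends → [1, 2, 5, 6, 8, 13]
12 → replaces 13 → [1, 2, 5, 6, 8, 12]
Six tails, so the longest strictly increasing subsequence has length 6 (e.g. 1, 3, 5, 7, 8, 13).

6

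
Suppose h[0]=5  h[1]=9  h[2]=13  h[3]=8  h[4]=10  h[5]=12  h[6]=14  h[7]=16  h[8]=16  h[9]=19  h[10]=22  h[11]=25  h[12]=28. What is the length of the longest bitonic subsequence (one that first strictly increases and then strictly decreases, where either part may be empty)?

10

inc[i] = longest strictly increasing subsequence ending at i; dec[i] = longest strictly decreasing subsequence starting at i:
i:      0  1  2  3  4  5  6  7  8  9 10 11 12
h[i]:   5  9 13  8 10 12 14 16 16 19 22 25 28
inc:    1  2  3  2  3  4  5  6  6  7  8  9 10
dec:    1  2  2  1  1  1  1  1  1  1  1  1  1
Best peak at i=12 (value 28): inc=10, dec=1, length 10+1−1 = 10.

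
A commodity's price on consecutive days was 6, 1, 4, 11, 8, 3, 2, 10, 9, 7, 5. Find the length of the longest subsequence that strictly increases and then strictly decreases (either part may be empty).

inc[i] = longest strictly increasing subsequence ending at i; dec[i] = longest strictly decreasing subsequence starting at i:
i:      1  2  3  4  5  6  7  8  9 10 11
a[i]:   6  1  4 11  8  3  2 10  9  7  5
inc:    1  1  2  3  3  2  2  4  4  3  3
dec:    4  1  3  5  3  2  1  4  3  2  1
Best peak at i=4 (value 11): inc=3, dec=5, length 3+5−1 = 7.

7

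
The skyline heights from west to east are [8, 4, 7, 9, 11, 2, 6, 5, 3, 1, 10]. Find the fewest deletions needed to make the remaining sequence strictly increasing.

Fewest deletions = n − (longest strictly increasing subsequence).
i:      1  2  3  4  5  6  7  8  9 10 11
a[i]:   8  4  7  9 11  2  6  5  3  1 10
dp:     1  1  2  3  4  1  2  2  2  1  4
max dp = 4, so deletions = 11 − 4 = 7.

7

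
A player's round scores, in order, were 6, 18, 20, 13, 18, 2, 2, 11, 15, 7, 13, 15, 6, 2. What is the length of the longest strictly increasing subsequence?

4

Track the smallest tail for each achievable length (strict):
6 → extends → [6]
18 → extends → [6, 18]
20 → extends → [6, 18, 20]
13 → replaces 18 → [6, 13, 20]
18 → replaces 20 → [6, 13, 18]
2 → replaces 6 → [2, 13, 18]
2 → already a tail → [2, 13, 18]
11 → replaces 13 → [2, 11, 18]
15 → replaces 18 → [2, 11, 15]
7 → replaces 11 → [2, 7, 15]
13 → replaces 15 → [2, 7, 13]
15 → extends → [2, 7, 13, 15]
6 → replaces 7 → [2, 6, 13, 15]
2 → already a tail → [2, 6, 13, 15]
Four tails, so the longest strictly increasing subsequence has length 4 (e.g. 6, 11, 13, 15).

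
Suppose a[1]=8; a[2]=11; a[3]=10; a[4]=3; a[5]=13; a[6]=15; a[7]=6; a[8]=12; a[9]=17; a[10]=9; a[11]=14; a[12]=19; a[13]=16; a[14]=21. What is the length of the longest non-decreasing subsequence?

7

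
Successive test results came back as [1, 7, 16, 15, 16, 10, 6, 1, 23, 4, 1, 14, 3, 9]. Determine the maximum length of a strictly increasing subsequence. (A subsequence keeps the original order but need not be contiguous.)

Let dp[i] be the length of the longest such subsequence ending at index i:
i:      1  2  3  4  5  6  7  8  9 10 11 12 13 14
a[i]:   1  7 16 15 16 10  6  1 23  4  1 14  3  9
dp:     1  2  3  3  4  3  2  1  5  2  1  4  2  3
Maximum dp value is 5.

5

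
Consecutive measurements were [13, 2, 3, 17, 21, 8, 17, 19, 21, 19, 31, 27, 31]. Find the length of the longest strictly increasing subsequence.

8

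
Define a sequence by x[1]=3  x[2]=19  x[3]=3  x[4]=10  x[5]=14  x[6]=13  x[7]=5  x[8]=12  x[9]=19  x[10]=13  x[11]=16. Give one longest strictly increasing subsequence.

3, 10, 12, 13, 16

Patience tails give the LIS length; then backtrack through the dp parents:
3 → extends → [3]
19 → extends → [3, 19]
3 → already a tail → [3, 19]
10 → replaces 19 → [3, 10]
14 → extends → [3, 10, 14]
13 → replaces 14 → [3, 10, 13]
5 → replaces 10 → [3, 5, 13]
12 → replaces 13 → [3, 5, 12]
19 → extends → [3, 5, 12, 19]
13 → replaces 19 → [3, 5, 12, 13]
16 → extends → [3, 5, 12, 13, 16]
Length 5; one witness is 3, 10, 12, 13, 16.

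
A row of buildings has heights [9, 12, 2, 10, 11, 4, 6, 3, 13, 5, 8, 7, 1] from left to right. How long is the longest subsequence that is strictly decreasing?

Let dp[i] be the longest strictly decreasing subsequence ending at i:
i:      1  2  3  4  5  6  7  8  9 10 11 12 13
a[i]:   9 12  2 10 11  4  6  3 13  5  8  7  1
dp:     1  1  2  2  2  3  3  4  1  4  3  4  5
Maximum is 5.

5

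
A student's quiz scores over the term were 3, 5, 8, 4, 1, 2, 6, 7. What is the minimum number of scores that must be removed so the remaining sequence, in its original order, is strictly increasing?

Fewest deletions = n − (longest strictly increasing subsequence).
Patience tails:
3 → extends → [3]
5 → extends → [3, 5]
8 → extends → [3, 5, 8]
4 → replaces 5 → [3, 4, 8]
1 → replaces 3 → [1, 4, 8]
2 → replaces 4 → [1, 2, 8]
6 → replaces 8 → [1, 2, 6]
7 → extends → [1, 2, 6, 7]
Longest strictly increasing subsequence has length 4, so deletions = 8 − 4 = 4.

4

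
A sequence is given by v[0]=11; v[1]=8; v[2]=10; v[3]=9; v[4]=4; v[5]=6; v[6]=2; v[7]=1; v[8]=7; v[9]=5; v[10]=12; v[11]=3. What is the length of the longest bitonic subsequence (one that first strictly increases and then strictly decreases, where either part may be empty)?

6

inc[i] = longest strictly increasing subsequence ending at i; dec[i] = longest strictly decreasing subsequence starting at i:
i:      0  1  2  3  4  5  6  7  8  9 10 11
v[i]:  11  8 10  9  4  6  2  1  7  5 12  3
inc:    1  1  2  2  1  2  1  1  3  2  4  2
dec:    6  4  5  4  3  3  2  1  3  2  2  1
Best peak at i=0 (value 11): inc=1, dec=6, length 1+6−1 = 6.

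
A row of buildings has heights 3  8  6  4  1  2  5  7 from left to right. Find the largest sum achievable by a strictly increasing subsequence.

Let S[i] be the best sum of a strictly increasing subsequence ending at i:
i:      1  2  3  4  5  6  7  8
a[i]:   3  8  6  4  1  2  5  7
S:      3 11  9  7  1  3 12 19
Maximum is 19 (e.g. 3 + 4 + 5 + 7).

19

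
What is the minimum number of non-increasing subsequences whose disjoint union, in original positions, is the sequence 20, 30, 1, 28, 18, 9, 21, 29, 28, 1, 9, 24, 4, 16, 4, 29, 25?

5

Place each on the leftmost legal pile:
20 → new pile 1 (tops now [20])
30 → new pile 2 (tops now [20, 30])
1 → pile 1 (tops now [1, 30])
28 → pile 2 (tops now [1, 28])
18 → pile 2 (tops now [1, 18])
9 → pile 2 (tops now [1, 9])
21 → new pile 3 (tops now [1, 9, 21])
29 → new pile 4 (tops now [1, 9, 21, 29])
28 → pile 4 (tops now [1, 9, 21, 28])
1 → pile 1 (tops now [1, 9, 21, 28])
9 → pile 2 (tops now [1, 9, 21, 28])
24 → pile 4 (tops now [1, 9, 21, 24])
4 → pile 2 (tops now [1, 4, 21, 24])
16 → pile 3 (tops now [1, 4, 16, 24])
4 → pile 2 (tops now [1, 4, 16, 24])
29 → new pile 5 (tops now [1, 4, 16, 24, 29])
25 → pile 5 (tops now [1, 4, 16, 24, 25])
Five piles.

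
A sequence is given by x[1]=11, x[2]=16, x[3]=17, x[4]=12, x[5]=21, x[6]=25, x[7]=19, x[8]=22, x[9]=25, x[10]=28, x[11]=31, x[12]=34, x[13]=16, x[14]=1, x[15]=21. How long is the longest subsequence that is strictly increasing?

9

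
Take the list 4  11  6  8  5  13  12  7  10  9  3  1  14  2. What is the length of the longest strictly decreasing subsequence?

6

Let dp[i] be the longest strictly decreasing subsequence ending at i:
i:      1  2  3  4  5  6  7  8  9 10 11 12 13 14
a[i]:   4 11  6  8  5 13 12  7 10  9  3  1 14  2
dp:     1  1  2  2  3  1  2  3  3  4  5  6  1  6
Maximum is 6.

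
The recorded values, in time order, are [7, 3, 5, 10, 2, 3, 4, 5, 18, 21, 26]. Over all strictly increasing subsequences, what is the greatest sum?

Let S[i] be the best sum of a strictly increasing subsequence ending at i:
i:      1  2  3  4  5  6  7  8  9 10 11
a[i]:   7  3  5 10  2  3  4  5 18 21 26
S:      7  3  8 18  2  5  9 14 36 57 83
Maximum is 83 (e.g. 3 + 5 + 10 + 18 + 21 + 26).

83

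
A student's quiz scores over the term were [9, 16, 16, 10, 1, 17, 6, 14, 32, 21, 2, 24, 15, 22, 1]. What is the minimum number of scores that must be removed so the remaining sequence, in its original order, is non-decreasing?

9

Fewest deletions = n − (longest non-decreasing subsequence).
i:      1  2  3  4  5  6  7  8  9 10 11 12 13 14 15
a[i]:   9 16 16 10  1 17  6 14 32 21  2 24 15 22  1
dp:     1  2  3  2  1  4  2  3  5  5  2  6  4  6  2
max dp = 6, so deletions = 15 − 6 = 9.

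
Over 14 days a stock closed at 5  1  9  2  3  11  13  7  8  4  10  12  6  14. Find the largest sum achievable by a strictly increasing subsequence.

57

Let S[i] be the best sum of a strictly increasing subsequence ending at i:
i:      1  2  3  4  5  6  7  8  9 10 11 12 13 14
a[i]:   5  1  9  2  3 11 13  7  8  4 10 12  6 14
S:      5  1 14  3  6 25 38 13 21 10 31 43 16 57
Maximum is 57 (e.g. 1 + 2 + 3 + 7 + 8 + 10 + 12 + 14).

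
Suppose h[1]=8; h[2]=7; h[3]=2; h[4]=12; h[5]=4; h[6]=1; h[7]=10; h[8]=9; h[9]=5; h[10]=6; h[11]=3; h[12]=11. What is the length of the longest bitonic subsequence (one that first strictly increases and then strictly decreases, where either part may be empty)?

inc[i] = longest strictly increasing subsequence ending at i; dec[i] = longest strictly decreasing subsequence starting at i:
i:      1  2  3  4  5  6  7  8  9 10 11 12
h[i]:   8  7  2 12  4  1 10  9  5  6  3 11
inc:    1  1  1  2  2  1  3  3  3  4  2  5
dec:    4  3  2  5  2  1  4  3  2  2  1  1
Best peak at i=4 (value 12): inc=2, dec=5, length 2+5−1 = 6.

6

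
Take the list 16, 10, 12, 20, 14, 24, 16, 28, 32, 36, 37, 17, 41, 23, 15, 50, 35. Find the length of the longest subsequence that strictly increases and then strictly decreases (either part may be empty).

11

inc[i] = longest strictly increasing subsequence ending at i; dec[i] = longest strictly decreasing subsequence starting at i:
i:      1  2  3  4  5  6  7  8  9 10 11 12 13 14 15 16 17
a[i]:  16 10 12 20 14 24 16 28 32 36 37 17 41 23 15 50 35
inc:    1  1  2  3  3  4  4  5  6  7  8  5  9  6  4 10  7
dec:    2  1  1  3  1  3  2  3  3  3  3  2  3  2  1  2  1
Best peak at i=13 (value 41): inc=9, dec=3, length 9+3−1 = 11.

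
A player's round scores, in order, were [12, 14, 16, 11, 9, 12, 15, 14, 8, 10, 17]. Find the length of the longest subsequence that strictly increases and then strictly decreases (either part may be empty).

6

inc[i] = longest strictly increasing subsequence ending at i; dec[i] = longest strictly decreasing subsequence starting at i:
i:      1  2  3  4  5  6  7  8  9 10 11
a[i]:  12 14 16 11  9 12 15 14  8 10 17
inc:    1  2  3  1  1  2  3  3  1  2  4
dec:    4  4  4  3  2  2  3  2  1  1  1
Best peak at i=3 (value 16): inc=3, dec=4, length 3+4−1 = 6.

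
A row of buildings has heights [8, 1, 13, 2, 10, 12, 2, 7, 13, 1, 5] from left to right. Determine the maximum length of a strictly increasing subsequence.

Track the smallest tail for each achievable length (strict):
8 → extends → [8]
1 → replaces 8 → [1]
13 → extends → [1, 13]
2 → replaces 13 → [1, 2]
10 → extends → [1, 2, 10]
12 → extends → [1, 2, 10, 12]
2 → already a tail → [1, 2, 10, 12]
7 → replaces 10 → [1, 2, 7, 12]
13 → extends → [1, 2, 7, 12, 13]
1 → already a tail → [1, 2, 7, 12, 13]
5 → replaces 7 → [1, 2, 5, 12, 13]
Five tails, so the longest strictly increasing subsequence has length 5 (e.g. 1, 2, 10, 12, 13).

5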